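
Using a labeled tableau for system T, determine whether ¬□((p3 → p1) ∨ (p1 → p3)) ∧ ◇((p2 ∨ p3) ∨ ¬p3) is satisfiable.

1. ¬□((p3 → p1) ∨ (p1 → p3)) ∧ ◇((p2 ∨ p3) ∨ ¬p3), u
2. ¬□((p3 → p1) ∨ (p1 → p3)), u
3. ◇((p2 ∨ p3) ∨ ¬p3), u
4. ¬((p3 → p1) ∨ (p1 → p3)), v
5. ¬(p3 → p1), v
6. ¬(p1 → p3), v
7. p3, v
8. ¬p1, v
9. p1, v
10. ¬p3, v
Accessibility: uRu, uRv, vRv
Branch closes: p1 and ¬p1 both at v.
Every branch closes; the branch above is one of them.

Unsatisfiable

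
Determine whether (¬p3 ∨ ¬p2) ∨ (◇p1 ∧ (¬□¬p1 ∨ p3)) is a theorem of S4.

Invalid (countermodel exists)

Tableau for the negation ¬((¬p3 ∨ ¬p2) ∨ (◇p1 ∧ (¬□¬p1 ∨ p3))):
1. ¬((¬p3 ∨ ¬p2) ∨ (◇p1 ∧ (¬□¬p1 ∨ p3))), w0
2. ¬(¬p3 ∨ ¬p2), w0
3. ¬(◇p1 ∧ (¬□¬p1 ∨ p3)), w0
4. p3, w0
5. p2, w0
6. ¬◇p1, w0
7. ¬p1, w0
Accessibility: w0Rw0
The negation has an open branch (countermodel exists).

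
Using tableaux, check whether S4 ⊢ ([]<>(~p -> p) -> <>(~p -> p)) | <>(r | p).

Yes, valid

Tableau for the negation ~(([]<>(~p -> p) -> <>(~p -> p)) | <>(r | p)):
1. ~(([]<>(~p -> p) -> <>(~p -> p)) | <>(r | p)), u
2. ~([]<>(~p -> p) -> <>(~p -> p)), u
3. ~<>(r | p), u
4. []<>(~p -> p), u
5. ~<>(~p -> p), u
6. ~(r | p), u
7. ~r, u
8. ~p, u
9. <>(~p -> p), u
10. ~(~p -> p), u
11. ~p -> p, v
12. ~(r | p), v
13. ~r, v
14. ~p, v
15. <>(~p -> p), v
16. ~(~p -> p), v
17. p, v
Accessibility: uRu, uRv, vRv
Branch closes: p and ~p both at v.
Every branch of the negation's tableau closes; the branch above is one of them.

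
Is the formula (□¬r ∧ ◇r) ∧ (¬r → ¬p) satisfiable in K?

No, unsatisfiable

1. (□¬r ∧ ◇r) ∧ (¬r → ¬p), w0
2. □¬r ∧ ◇r, w0   [∧-rule on 1]
3. ¬r → ¬p, w0   [∧-rule on 1]
4. □¬r, w0   [∧-rule on 2]
5. ◇r, w0   [∧-rule on 2]
6. ¬p, w0   [→-rule on 3 (branches; this branch)]
7. r, w1   [◇-rule on 5: fresh world w1, w0Rw1]
8. ¬r, w1   [□-rule on 4 via w0Rw1]
Accessibility: w0Rw1
Branch closes: r and ¬r both at w1.
(One branch shown.) All branches close.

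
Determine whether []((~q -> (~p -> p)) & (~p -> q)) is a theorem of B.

Tableau for the negation ~[]((~q -> (~p -> p)) & (~p -> q)):
1. ~[]((~q -> (~p -> p)) & (~p -> q)), w0
2. ~((~q -> (~p -> p)) & (~p -> q)), w1
3. ~(~p -> q), w1
4. ~p, w1
5. ~q, w1
Accessibility: w0Rw0, w0Rw1, w1Rw0, w1Rw1
The negation has an open branch (countermodel exists).

Invalid (countermodel exists)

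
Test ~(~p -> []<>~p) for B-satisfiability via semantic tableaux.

Unsatisfiable (every branch closes)

1. ~(~p -> []<>~p), 0
2. ~p, 0
3. ~[]<>~p, 0
4. ~<>~p, 1
5. p, 0
Accessibility: 0R0, 0R1, 1R0, 1R1
Branch closes: p and ~p both at 0.
Every branch closes; the branch above is one of them.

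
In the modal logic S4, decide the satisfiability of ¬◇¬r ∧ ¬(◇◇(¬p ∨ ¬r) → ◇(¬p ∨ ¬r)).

No, unsatisfiable

1. ¬◇¬r ∧ ¬(◇◇(¬p ∨ ¬r) → ◇(¬p ∨ ¬r)), 0
2. ¬◇¬r, 0   [∧-rule on 1]
3. ¬(◇◇(¬p ∨ ¬r) → ◇(¬p ∨ ¬r)), 0   [∧-rule on 1]
4. ◇◇(¬p ∨ ¬r), 0   [¬→-rule on 3]
5. ¬◇(¬p ∨ ¬r), 0   [¬→-rule on 3]
6. r, 0   [¬◇-rule on 2 via 0R0]
7. ¬(¬p ∨ ¬r), 0   [¬◇-rule on 5 via 0R0]
8. p, 0   [¬∨-rule on 7]
9. ◇(¬p ∨ ¬r), 1   [◇-rule on 4: fresh world 1, 0R1]
10. r, 1   [¬◇-rule on 2 via 0R1]
11. ¬(¬p ∨ ¬r), 1   [¬◇-rule on 5 via 0R1]
12. p, 1   [¬∨-rule on 11]
13. ¬p ∨ ¬r, 2   [◇-rule on 9: fresh world 2, 1R2]
14. r, 2   [¬◇-rule on 2 via 0R2]
15. ¬(¬p ∨ ¬r), 2   [¬◇-rule on 5 via 0R2]
16. p, 2   [¬∨-rule on 15]
17. ¬r, 2   [∨-rule on 13 (branches; this branch)]
Accessibility: 0R0, 0R1, 0R2, 1R1, 1R2, 2R2
Branch closes: r and ¬r both at 2.
All branches of the tableau close; one closing branch shown above.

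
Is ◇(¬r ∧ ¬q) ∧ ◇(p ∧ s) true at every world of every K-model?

Invalid (countermodel exists)

Tableau for the negation ¬(◇(¬r ∧ ¬q) ∧ ◇(p ∧ s)):
1. ¬(◇(¬r ∧ ¬q) ∧ ◇(p ∧ s)), w0
2. ¬◇(p ∧ s), w0
The negation has an open branch (countermodel exists).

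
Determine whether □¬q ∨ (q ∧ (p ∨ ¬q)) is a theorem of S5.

Not valid

Tableau for the negation ¬(□¬q ∨ (q ∧ (p ∨ ¬q))):
1. ¬(□¬q ∨ (q ∧ (p ∨ ¬q))), 0
2. ¬□¬q, 0
3. ¬(q ∧ (p ∨ ¬q)), 0
4. ¬(p ∨ ¬q), 0
5. ¬p, 0
6. q, 0
7. q, 1
Accessibility: 0R0, 0R1, 1R0, 1R1
The negation has an open branch (countermodel exists).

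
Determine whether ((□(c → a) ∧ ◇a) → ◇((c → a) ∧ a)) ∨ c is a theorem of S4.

Yes, valid

Tableau for the negation ¬(((□(c → a) ∧ ◇a) → ◇((c → a) ∧ a)) ∨ c):
1. ¬(((□(c → a) ∧ ◇a) → ◇((c → a) ∧ a)) ∨ c), 0
2. ¬((□(c → a) ∧ ◇a) → ◇((c → a) ∧ a)), 0   [¬∨-rule on 1]
3. ¬c, 0   [¬∨-rule on 1]
4. □(c → a) ∧ ◇a, 0   [¬→-rule on 2]
5. ¬◇((c → a) ∧ a), 0   [¬→-rule on 2]
6. □(c → a), 0   [∧-rule on 4]
7. ◇a, 0   [∧-rule on 4]
8. ¬((c → a) ∧ a), 0   [¬◇-rule on 5 via 0R0]
9. c → a, 0   [□-rule on 6 via 0R0]
10. ¬a, 0   [¬∧-rule on 8 (branches; this branch)]
11. a, 1   [◇-rule on 7: fresh world 1, 0R1]
12. ¬((c → a) ∧ a), 1   [¬◇-rule on 5 via 0R1]
13. c → a, 1   [□-rule on 6 via 0R1]
14. ¬(c → a), 1   [¬∧-rule on 12 (branches; this branch)]
15. c, 1   [¬→-rule on 14]
16. ¬a, 1   [¬→-rule on 14]
Accessibility: 0R0, 0R1, 1R1
Branch closes: a and ¬a both at 1.
Every branch of the negation's tableau closes; the branch above is one of them.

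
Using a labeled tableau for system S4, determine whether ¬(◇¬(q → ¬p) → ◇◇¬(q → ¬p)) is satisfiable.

1. ¬(◇¬(q → ¬p) → ◇◇¬(q → ¬p)), u
2. ◇¬(q → ¬p), u
3. ¬◇◇¬(q → ¬p), u
4. ¬◇¬(q → ¬p), u
5. q → ¬p, u
6. ¬p, u
7. ¬(q → ¬p), v
8. q, v
9. p, v
10. ¬◇¬(q → ¬p), v
11. q → ¬p, v
12. ¬p, v
Accessibility: uRu, uRv, vRv
Branch closes: p and ¬p both at v.
(One branch shown.) All branches close.

Unsatisfiable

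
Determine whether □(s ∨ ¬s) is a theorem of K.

Tableau for the negation ¬□(s ∨ ¬s):
1. ¬□(s ∨ ¬s), u
2. ¬(s ∨ ¬s), v
3. ¬s, v
4. s, v
Accessibility: uRv
Branch closes: s and ¬s both at v.
Every branch of the negation's tableau closes; the branch above is one of them.

Yes, valid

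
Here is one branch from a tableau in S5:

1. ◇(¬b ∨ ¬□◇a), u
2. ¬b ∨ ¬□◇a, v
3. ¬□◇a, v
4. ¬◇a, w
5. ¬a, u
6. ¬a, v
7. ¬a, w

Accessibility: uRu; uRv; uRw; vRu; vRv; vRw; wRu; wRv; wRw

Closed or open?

Not closed

There is no literal clash: for every atom and world, at most one sign appears.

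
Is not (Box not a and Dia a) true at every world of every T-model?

Valid

Tableau for the negation Box not a and Dia a:
1. Box not a and Dia a, 0
2. Box not a, 0
3. Dia a, 0
4. not a, 0
5. a, 1
6. not a, 1
Accessibility: 0R0, 0R1, 1R1
Branch closes: a and not a both at 1.
All branches of the negation close; one closing branch shown above.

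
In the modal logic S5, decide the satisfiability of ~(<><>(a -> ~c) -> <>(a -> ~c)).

1. ~(<><>(a -> ~c) -> <>(a -> ~c)), 0
2. <><>(a -> ~c), 0   [~->-rule on 1]
3. ~<>(a -> ~c), 0   [~->-rule on 1]
4. ~(a -> ~c), 0   [~<>-rule on 3 via 0R0]
5. a, 0   [~->-rule on 4]
6. c, 0   [~->-rule on 4]
7. <>(a -> ~c), 1   [<>-rule on 2: fresh world 1, 0R1]
8. ~(a -> ~c), 1   [~<>-rule on 3 via 0R1]
9. a, 1   [~->-rule on 8]
10. c, 1   [~->-rule on 8]
11. a -> ~c, 2   [<>-rule on 7: fresh world 2, 1R2]
12. ~(a -> ~c), 2   [~<>-rule on 3 via 0R2]
13. a, 2   [~->-rule on 12]
14. c, 2   [~->-rule on 12]
15. ~c, 2   [->-rule on 11 (branches; this branch)]
Accessibility: 0R0, 0R1, 0R2, 1R0, 1R1, 1R2, 2R0, 2R1, 2R2
Branch closes: c and ~c both at 2.
(One branch shown.) All branches close.

No, unsatisfiable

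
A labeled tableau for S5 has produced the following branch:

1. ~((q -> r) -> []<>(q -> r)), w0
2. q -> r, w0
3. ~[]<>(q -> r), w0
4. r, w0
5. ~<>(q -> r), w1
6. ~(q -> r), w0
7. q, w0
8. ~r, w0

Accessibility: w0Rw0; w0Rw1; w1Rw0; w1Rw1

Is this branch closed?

Both r and ~r appear at w0.

Closed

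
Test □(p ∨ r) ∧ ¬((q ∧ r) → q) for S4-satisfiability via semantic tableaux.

No, unsatisfiable

1. □(p ∨ r) ∧ ¬((q ∧ r) → q), 0
2. □(p ∨ r), 0
3. ¬((q ∧ r) → q), 0
4. q ∧ r, 0
5. ¬q, 0
6. q, 0
7. r, 0
Accessibility: 0R0
Branch closes: q and ¬q both at 0.
Every branch closes; the branch above is one of them.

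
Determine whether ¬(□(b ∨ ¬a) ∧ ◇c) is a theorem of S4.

Tableau for the negation □(b ∨ ¬a) ∧ ◇c:
1. □(b ∨ ¬a) ∧ ◇c, w0
2. □(b ∨ ¬a), w0   [∧-rule on 1]
3. ◇c, w0   [∧-rule on 1]
4. b ∨ ¬a, w0   [□-rule on 2 via w0Rw0]
5. ¬a, w0   [∨-rule on 4 (branches; this branch)]
6. c, w1   [◇-rule on 3: fresh world w1, w0Rw1]
7. b ∨ ¬a, w1   [□-rule on 2 via w0Rw1]
8. ¬a, w1   [∨-rule on 7 (branches; this branch)]
Accessibility: w0Rw0, w0Rw1, w1Rw1
The negation has an open branch (countermodel exists).

Invalid (countermodel exists)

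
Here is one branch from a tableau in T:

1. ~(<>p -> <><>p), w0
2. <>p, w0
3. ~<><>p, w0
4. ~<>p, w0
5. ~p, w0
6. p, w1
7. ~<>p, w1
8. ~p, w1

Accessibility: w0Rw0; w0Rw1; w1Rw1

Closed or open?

Both p and ~p appear at w1.

Closed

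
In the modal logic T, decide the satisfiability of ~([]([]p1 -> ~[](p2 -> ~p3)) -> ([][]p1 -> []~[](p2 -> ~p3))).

1. ~([]([]p1 -> ~[](p2 -> ~p3)) -> ([][]p1 -> []~[](p2 -> ~p3))), u
2. []([]p1 -> ~[](p2 -> ~p3)), u
3. ~([][]p1 -> []~[](p2 -> ~p3)), u
4. [][]p1, u
5. ~[]~[](p2 -> ~p3), u
6. []p1 -> ~[](p2 -> ~p3), u
7. []p1, u
8. p1, u
9. ~[](p2 -> ~p3), u
10. [](p2 -> ~p3), v
11. []p1 -> ~[](p2 -> ~p3), v
12. []p1, v
13. p1, v
14. p2 -> ~p3, v
15. ~[](p2 -> ~p3), v
16. ~p3, v
17. ~(p2 -> ~p3), w
18. p2, w
19. p3, w
20. []p1 -> ~[](p2 -> ~p3), w
21. []p1, w
22. p1, w
23. ~[](p2 -> ~p3), w
24. ~(p2 -> ~p3), x
25. p2, x
26. p3, x
27. p2 -> ~p3, x
28. p1, x
29. ~p3, x
Accessibility: uRu, uRv, uRw, vRv, vRx, wRw, xRx
Branch closes: p3 and ~p3 both at x.
Every branch closes; the branch above is one of them.

Unsatisfiable (every branch closes)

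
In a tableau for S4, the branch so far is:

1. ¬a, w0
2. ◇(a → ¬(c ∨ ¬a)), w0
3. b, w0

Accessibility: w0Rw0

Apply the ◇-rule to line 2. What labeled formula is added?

a fresh world w1 with w0Rw1, and a → ¬(c ∨ ¬a) at w1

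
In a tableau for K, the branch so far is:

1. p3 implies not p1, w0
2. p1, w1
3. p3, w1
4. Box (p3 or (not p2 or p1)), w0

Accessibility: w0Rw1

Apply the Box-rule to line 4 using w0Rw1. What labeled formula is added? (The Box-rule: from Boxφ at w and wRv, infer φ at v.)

p3 or (not p2 or p1), w1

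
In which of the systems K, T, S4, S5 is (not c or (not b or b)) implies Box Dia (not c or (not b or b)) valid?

T, S4, S5

T-tableau for the negation not ((not c or (not b or b)) implies Box Dia (not c or (not b or b))):
1. not ((not c or (not b or b)) implies Box Dia (not c or (not b or b))), u
2. not c or (not b or b), u
3. not Box Dia (not c or (not b or b)), u
4. not b or b, u
5. b, u
6. not Dia (not c or (not b or b)), v
7. not (not c or (not b or b)), v
8. c, v
9. not (not b or b), v
10. b, v
11. not b, v
Accessibility: uRu, uRv, vRv
Branch closes: b and not b both at v.
Every branch closes (one shown): valid in T, hence also in S4, S5 (every theorem of T is a theorem of S4 and S5).
K-tableau for the negation not ((not c or (not b or b)) implies Box Dia (not c or (not b or b))):
1. not ((not c or (not b or b)) implies Box Dia (not c or (not b or b))), u
2. not c or (not b or b), u
3. not Box Dia (not c or (not b or b)), u
4. not b or b, u
5. b, u
6. not Dia (not c or (not b or b)), v
Accessibility: uRv
Complete open branch: countermodel on a K-frame, so not valid in K.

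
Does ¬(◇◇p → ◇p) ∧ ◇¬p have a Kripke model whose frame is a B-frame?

1. ¬(◇◇p → ◇p) ∧ ◇¬p, 0
2. ¬(◇◇p → ◇p), 0   [∧-rule on 1]
3. ◇¬p, 0   [∧-rule on 1]
4. ◇◇p, 0   [¬→-rule on 2]
5. ¬◇p, 0   [¬→-rule on 2]
6. ¬p, 0   [¬◇-rule on 5 via 0R0]
7. ¬p, 1   [◇-rule on 3: fresh world 1, 0R1]
8. ◇p, 2   [◇-rule on 4: fresh world 2, 0R2]
9. ¬p, 2   [¬◇-rule on 5 via 0R2]
10. p, 3   [◇-rule on 8: fresh world 3, 2R3]
Accessibility: 0R0, 0R1, 0R2, 1R0, 1R1, 2R0, 2R2, 2R3, 3R2, 3R3

Satisfiable (open branch found)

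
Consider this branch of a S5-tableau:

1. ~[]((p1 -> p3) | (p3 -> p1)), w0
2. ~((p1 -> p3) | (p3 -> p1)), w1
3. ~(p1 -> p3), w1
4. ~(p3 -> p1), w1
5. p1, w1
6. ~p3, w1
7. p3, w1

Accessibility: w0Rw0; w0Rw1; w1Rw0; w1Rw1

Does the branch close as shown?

Closed

Both p3 and ~p3 appear at w1.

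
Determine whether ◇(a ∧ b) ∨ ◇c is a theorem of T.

Tableau for the negation ¬(◇(a ∧ b) ∨ ◇c):
1. ¬(◇(a ∧ b) ∨ ◇c), 0
2. ¬◇(a ∧ b), 0
3. ¬◇c, 0
4. ¬(a ∧ b), 0
5. ¬c, 0
6. ¬b, 0
Accessibility: 0R0
The negation has an open branch (countermodel exists).

Not valid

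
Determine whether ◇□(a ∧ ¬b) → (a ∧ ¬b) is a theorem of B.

Valid in B

Tableau for the negation ¬(◇□(a ∧ ¬b) → (a ∧ ¬b)):
1. ¬(◇□(a ∧ ¬b) → (a ∧ ¬b)), 0
2. ◇□(a ∧ ¬b), 0   [¬→-rule on 1]
3. ¬(a ∧ ¬b), 0   [¬→-rule on 1]
4. b, 0   [¬∧-rule on 3 (branches; this branch)]
5. □(a ∧ ¬b), 1   [◇-rule on 2: fresh world 1, 0R1]
6. a ∧ ¬b, 0   [□-rule on 5 via 1R0]
7. a, 0   [∧-rule on 6]
8. ¬b, 0   [∧-rule on 6]
Accessibility: 0R0, 0R1, 1R0, 1R1
Branch closes: b and ¬b both at 0.
All branches of the negation close; one closing branch shown above.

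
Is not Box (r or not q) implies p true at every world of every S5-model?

Invalid (countermodel exists)

Tableau for the negation not (not Box (r or not q) implies p):
1. not (not Box (r or not q) implies p), u
2. not Box (r or not q), u
3. not p, u
4. not (r or not q), v
5. not r, v
6. q, v
Accessibility: uRu, uRv, vRu, vRv
The negation has an open branch (countermodel exists).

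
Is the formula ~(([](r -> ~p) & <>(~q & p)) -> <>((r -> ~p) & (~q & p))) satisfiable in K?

1. ~(([](r -> ~p) & <>(~q & p)) -> <>((r -> ~p) & (~q & p))), u
2. [](r -> ~p) & <>(~q & p), u
3. ~<>((r -> ~p) & (~q & p)), u
4. [](r -> ~p), u
5. <>(~q & p), u
6. ~q & p, v
7. ~q, v
8. p, v
9. ~((r -> ~p) & (~q & p)), v
10. r -> ~p, v
11. ~(~q & p), v
12. ~r, v
13. ~p, v
Accessibility: uRv
Branch closes: p and ~p both at v.
(One branch shown.) All branches close.

No, unsatisfiable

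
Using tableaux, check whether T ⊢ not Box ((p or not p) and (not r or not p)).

Not valid

Tableau for the negation Box ((p or not p) and (not r or not p)):
1. Box ((p or not p) and (not r or not p)), w0
2. (p or not p) and (not r or not p), w0
3. p or not p, w0
4. not r or not p, w0
5. not p, w0
Accessibility: w0Rw0
The negation has an open branch (countermodel exists).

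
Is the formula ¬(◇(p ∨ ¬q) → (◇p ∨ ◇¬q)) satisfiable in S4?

Unsatisfiable

1. ¬(◇(p ∨ ¬q) → (◇p ∨ ◇¬q)), w0
2. ◇(p ∨ ¬q), w0
3. ¬(◇p ∨ ◇¬q), w0
4. ¬◇p, w0
5. ¬◇¬q, w0
6. ¬p, w0
7. q, w0
8. p ∨ ¬q, w1
9. ¬p, w1
10. q, w1
11. ¬q, w1
Accessibility: w0Rw0, w0Rw1, w1Rw1
Branch closes: q and ¬q both at w1.
Every branch closes; the branch above is one of them.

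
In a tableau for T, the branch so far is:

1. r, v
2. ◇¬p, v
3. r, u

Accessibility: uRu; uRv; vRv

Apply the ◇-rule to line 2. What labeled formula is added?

a fresh world w with vRw, and ¬p at w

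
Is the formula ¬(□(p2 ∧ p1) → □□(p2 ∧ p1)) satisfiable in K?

Satisfiable

1. ¬(□(p2 ∧ p1) → □□(p2 ∧ p1)), u
2. □(p2 ∧ p1), u
3. ¬□□(p2 ∧ p1), u
4. ¬□(p2 ∧ p1), v
5. p2 ∧ p1, v
6. p2, v
7. p1, v
8. ¬(p2 ∧ p1), w
9. ¬p1, w
Accessibility: uRv, vRw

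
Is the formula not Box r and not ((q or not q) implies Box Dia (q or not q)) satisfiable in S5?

Unsatisfiable (every branch closes)

1. not Box r and not ((q or not q) implies Box Dia (q or not q)), 0
2. not Box r, 0   [and-rule on 1]
3. not ((q or not q) implies Box Dia (q or not q)), 0   [and-rule on 1]
4. q or not q, 0   [neg-implies-rule on 3]
5. not Box Dia (q or not q), 0   [neg-implies-rule on 3]
6. not q, 0   [or-rule on 4 (branches; this branch)]
7. not r, 1   [neg-Box-rule on 2: fresh world 1, 0R1]
8. not Dia (q or not q), 2   [neg-Box-rule on 5: fresh world 2, 0R2]
9. not (q or not q), 0   [neg-Dia-rule on 8 via 2R0]
10. q, 0   [neg-or-rule on 9]
Accessibility: 0R0, 0R1, 0R2, 1R0, 1R1, 1R2, 2R0, 2R1, 2R2
Branch closes: q and not q both at 0.
(One branch shown.) All branches close.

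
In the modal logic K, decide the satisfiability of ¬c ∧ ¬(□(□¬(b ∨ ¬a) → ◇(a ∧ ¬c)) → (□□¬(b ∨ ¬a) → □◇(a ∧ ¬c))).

Unsatisfiable

1. ¬c ∧ ¬(□(□¬(b ∨ ¬a) → ◇(a ∧ ¬c)) → (□□¬(b ∨ ¬a) → □◇(a ∧ ¬c))), w0
2. ¬c, w0
3. ¬(□(□¬(b ∨ ¬a) → ◇(a ∧ ¬c)) → (□□¬(b ∨ ¬a) → □◇(a ∧ ¬c))), w0
4. □(□¬(b ∨ ¬a) → ◇(a ∧ ¬c)), w0
5. ¬(□□¬(b ∨ ¬a) → □◇(a ∧ ¬c)), w0
6. □□¬(b ∨ ¬a), w0
7. ¬□◇(a ∧ ¬c), w0
8. ¬◇(a ∧ ¬c), w1
9. □¬(b ∨ ¬a) → ◇(a ∧ ¬c), w1
10. □¬(b ∨ ¬a), w1
11. ◇(a ∧ ¬c), w1
12. a ∧ ¬c, w2
13. a, w2
14. ¬c, w2
15. ¬(a ∧ ¬c), w2
16. ¬(b ∨ ¬a), w2
17. ¬b, w2
18. c, w2
Accessibility: w0Rw1, w1Rw2
Branch closes: c and ¬c both at w2.
All branches of the tableau close; one closing branch shown above.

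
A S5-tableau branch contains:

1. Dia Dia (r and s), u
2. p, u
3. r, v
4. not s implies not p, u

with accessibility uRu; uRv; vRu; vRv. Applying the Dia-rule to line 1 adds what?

a fresh world w with uRw, and Dia (r and s) at w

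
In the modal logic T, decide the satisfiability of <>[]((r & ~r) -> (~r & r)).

Satisfiable (open branch found)

1. <>[]((r & ~r) -> (~r & r)), u
2. []((r & ~r) -> (~r & r)), v
3. (r & ~r) -> (~r & r), v
4. ~(r & ~r), v
5. r, v
Accessibility: uRu, uRv, vRv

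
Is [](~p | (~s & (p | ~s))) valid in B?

Tableau for the negation ~[](~p | (~s & (p | ~s))):
1. ~[](~p | (~s & (p | ~s))), u
2. ~(~p | (~s & (p | ~s))), v
3. p, v
4. ~(~s & (p | ~s)), v
5. s, v
Accessibility: uRu, uRv, vRu, vRv
The negation has an open branch (countermodel exists).

No, not valid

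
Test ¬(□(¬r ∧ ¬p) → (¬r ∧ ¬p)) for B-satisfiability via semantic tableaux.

Unsatisfiable

1. ¬(□(¬r ∧ ¬p) → (¬r ∧ ¬p)), w0
2. □(¬r ∧ ¬p), w0
3. ¬(¬r ∧ ¬p), w0
4. ¬r ∧ ¬p, w0
5. ¬r, w0
6. ¬p, w0
7. p, w0
Accessibility: w0Rw0
Branch closes: p and ¬p both at w0.
(One branch shown.) All branches close.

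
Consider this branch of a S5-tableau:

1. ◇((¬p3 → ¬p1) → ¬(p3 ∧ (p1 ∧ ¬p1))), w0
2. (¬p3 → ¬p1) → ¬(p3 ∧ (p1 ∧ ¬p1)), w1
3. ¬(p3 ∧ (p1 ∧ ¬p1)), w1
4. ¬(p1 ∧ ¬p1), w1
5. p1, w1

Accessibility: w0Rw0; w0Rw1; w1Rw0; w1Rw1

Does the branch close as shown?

Not closed

There is no literal clash: for every atom and world, at most one sign appears.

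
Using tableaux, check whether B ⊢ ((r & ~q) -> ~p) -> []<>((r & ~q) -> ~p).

Tableau for the negation ~(((r & ~q) -> ~p) -> []<>((r & ~q) -> ~p)):
1. ~(((r & ~q) -> ~p) -> []<>((r & ~q) -> ~p)), w0
2. (r & ~q) -> ~p, w0   [~->-rule on 1]
3. ~[]<>((r & ~q) -> ~p), w0   [~->-rule on 1]
4. ~(r & ~q), w0   [->-rule on 2 (branches; this branch)]
5. q, w0   [~&-rule on 4 (branches; this branch)]
6. ~<>((r & ~q) -> ~p), w1   [~[]-rule on 3: fresh world w1, w0Rw1]
7. ~((r & ~q) -> ~p), w0   [~<>-rule on 6 via w1Rw0]
8. r & ~q, w0   [~->-rule on 7]
9. p, w0   [~->-rule on 7]
10. r, w0   [&-rule on 8]
11. ~q, w0   [&-rule on 8]
Accessibility: w0Rw0, w0Rw1, w1Rw0, w1Rw1
Branch closes: q and ~q both at w0.
Every branch of the negation's tableau closes; the branch above is one of them.

Yes, valid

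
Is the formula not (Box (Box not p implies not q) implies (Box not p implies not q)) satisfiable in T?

1. not (Box (Box not p implies not q) implies (Box not p implies not q)), w0
2. Box (Box not p implies not q), w0   [neg-implies-rule on 1]
3. not (Box not p implies not q), w0   [neg-implies-rule on 1]
4. Box not p, w0   [neg-implies-rule on 3]
5. q, w0   [neg-implies-rule on 3]
6. Box not p implies not q, w0   [Box-rule on 2 via w0Rw0]
7. not p, w0   [Box-rule on 4 via w0Rw0]
8. not Box not p, w0   [implies-rule on 6 (branches; this branch)]
9. p, w1   [neg-Box-rule on 8: fresh world w1, w0Rw1]
10. Box not p implies not q, w1   [Box-rule on 2 via w0Rw1]
11. not p, w1   [Box-rule on 4 via w0Rw1]
Accessibility: w0Rw0, w0Rw1, w1Rw1
Branch closes: p and not p both at w1.
Every branch closes; the branch above is one of them.

No, unsatisfiable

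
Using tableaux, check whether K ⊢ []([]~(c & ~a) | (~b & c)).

Not valid

Tableau for the negation ~[]([]~(c & ~a) | (~b & c)):
1. ~[]([]~(c & ~a) | (~b & c)), 0
2. ~([]~(c & ~a) | (~b & c)), 1
3. ~[]~(c & ~a), 1
4. ~(~b & c), 1
5. ~c, 1
6. c & ~a, 2
7. c, 2
8. ~a, 2
Accessibility: 0R1, 1R2
The negation has an open branch (countermodel exists).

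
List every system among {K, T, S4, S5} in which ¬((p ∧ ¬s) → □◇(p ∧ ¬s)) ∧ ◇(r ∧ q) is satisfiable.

K, T, S4

S4-tableau for the formula:
1. ¬((p ∧ ¬s) → □◇(p ∧ ¬s)) ∧ ◇(r ∧ q), u
2. ¬((p ∧ ¬s) → □◇(p ∧ ¬s)), u
3. ◇(r ∧ q), u
4. p ∧ ¬s, u
5. ¬□◇(p ∧ ¬s), u
6. p, u
7. ¬s, u
8. r ∧ q, v
9. r, v
10. q, v
11. ¬◇(p ∧ ¬s), w
12. ¬(p ∧ ¬s), w
13. s, w
Accessibility: uRu, uRv, uRw, vRv, wRw
Complete open branch: satisfiable in S4, hence also in K, T (this S4-model is also a K-model and a T-model).
S5-tableau for the formula:
1. ¬((p ∧ ¬s) → □◇(p ∧ ¬s)) ∧ ◇(r ∧ q), u
2. ¬((p ∧ ¬s) → □◇(p ∧ ¬s)), u
3. ◇(r ∧ q), u
4. p ∧ ¬s, u
5. ¬□◇(p ∧ ¬s), u
6. p, u
7. ¬s, u
8. r ∧ q, v
9. r, v
10. q, v
11. ¬◇(p ∧ ¬s), w
12. ¬(p ∧ ¬s), u
13. ¬(p ∧ ¬s), v
14. ¬(p ∧ ¬s), w
15. s, u
Accessibility: uRu, uRv, uRw, vRu, vRv, vRw, wRu, wRv, wRw
Branch closes: s and ¬s both at u.
Every branch closes (one shown): unsatisfiable in S5.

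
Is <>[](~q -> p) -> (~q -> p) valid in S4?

No, not valid

Tableau for the negation ~(<>[](~q -> p) -> (~q -> p)):
1. ~(<>[](~q -> p) -> (~q -> p)), u
2. <>[](~q -> p), u
3. ~(~q -> p), u
4. ~q, u
5. ~p, u
6. [](~q -> p), v
7. ~q -> p, v
8. p, v
Accessibility: uRu, uRv, vRv
The negation has an open branch (countermodel exists).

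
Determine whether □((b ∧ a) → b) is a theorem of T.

Tableau for the negation ¬□((b ∧ a) → b):
1. ¬□((b ∧ a) → b), 0
2. ¬((b ∧ a) → b), 1
3. b ∧ a, 1
4. ¬b, 1
5. b, 1
6. a, 1
Accessibility: 0R0, 0R1, 1R1
Branch closes: b and ¬b both at 1.
Every branch of the negation's tableau closes; the branch above is one of them.

Valid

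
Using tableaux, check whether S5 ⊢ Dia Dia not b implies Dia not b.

Tableau for the negation not (Dia Dia not b implies Dia not b):
1. not (Dia Dia not b implies Dia not b), 0
2. Dia Dia not b, 0
3. not Dia not b, 0
4. b, 0
5. Dia not b, 1
6. b, 1
7. not b, 2
8. b, 2
Accessibility: 0R0, 0R1, 0R2, 1R0, 1R1, 1R2, 2R0, 2R1, 2R2
Branch closes: b and not b both at 2.
Every branch of the negation's tableau closes; the branch above is one of them.

Valid in S5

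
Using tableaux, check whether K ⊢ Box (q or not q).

Tableau for the negation not Box (q or not q):
1. not Box (q or not q), 0
2. not (q or not q), 1
3. not q, 1
4. q, 1
Accessibility: 0R1
Branch closes: q and not q both at 1.
Every branch of the negation's tableau closes; the branch above is one of them.

Yes, valid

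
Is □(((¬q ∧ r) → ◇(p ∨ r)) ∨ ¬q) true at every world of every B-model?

Yes, valid

Tableau for the negation ¬□(((¬q ∧ r) → ◇(p ∨ r)) ∨ ¬q):
1. ¬□(((¬q ∧ r) → ◇(p ∨ r)) ∨ ¬q), 0
2. ¬(((¬q ∧ r) → ◇(p ∨ r)) ∨ ¬q), 1   [¬□-rule on 1: fresh world 1, 0R1]
3. ¬((¬q ∧ r) → ◇(p ∨ r)), 1   [¬∨-rule on 2]
4. q, 1   [¬∨-rule on 2]
5. ¬q ∧ r, 1   [¬→-rule on 3]
6. ¬◇(p ∨ r), 1   [¬→-rule on 3]
7. ¬q, 1   [∧-rule on 5]
8. r, 1   [∧-rule on 5]
Accessibility: 0R0, 0R1, 1R0, 1R1
Branch closes: q and ¬q both at 1.
All branches of the negation close; one closing branch shown above.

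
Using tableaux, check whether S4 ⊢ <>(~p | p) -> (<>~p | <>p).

Valid

Tableau for the negation ~(<>(~p | p) -> (<>~p | <>p)):
1. ~(<>(~p | p) -> (<>~p | <>p)), 0
2. <>(~p | p), 0
3. ~(<>~p | <>p), 0
4. ~<>~p, 0
5. ~<>p, 0
6. p, 0
7. ~p, 0
Accessibility: 0R0
Branch closes: p and ~p both at 0.
All branches of the negation close; one closing branch shown above.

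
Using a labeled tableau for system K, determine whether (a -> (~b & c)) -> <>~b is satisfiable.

1. (a -> (~b & c)) -> <>~b, u
2. <>~b, u   [->-rule on 1 (branches; this branch)]
3. ~b, v   [<>-rule on 2: fresh world v, uRv]
Accessibility: uRv

Yes, satisfiable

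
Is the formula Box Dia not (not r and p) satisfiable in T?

Yes, satisfiable

1. Box Dia not (not r and p), 0
2. Dia not (not r and p), 0   [Box-rule on 1 via 0R0]
3. not (not r and p), 1   [Dia-rule on 2: fresh world 1, 0R1]
4. Dia not (not r and p), 1   [Box-rule on 1 via 0R1]
5. not p, 1   [neg-and-rule on 3 (branches; this branch)]
6. not (not r and p), 2   [Dia-rule on 4: fresh world 2, 1R2]
7. not p, 2   [neg-and-rule on 6 (branches; this branch)]
Accessibility: 0R0, 0R1, 1R1, 1R2, 2R2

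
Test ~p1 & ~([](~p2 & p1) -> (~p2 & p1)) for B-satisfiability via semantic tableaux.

Unsatisfiable

1. ~p1 & ~([](~p2 & p1) -> (~p2 & p1)), 0
2. ~p1, 0
3. ~([](~p2 & p1) -> (~p2 & p1)), 0
4. [](~p2 & p1), 0
5. ~(~p2 & p1), 0
6. ~p2 & p1, 0
7. ~p2, 0
8. p1, 0
Accessibility: 0R0
Branch closes: p1 and ~p1 both at 0.
All branches of the tableau close; one closing branch shown above.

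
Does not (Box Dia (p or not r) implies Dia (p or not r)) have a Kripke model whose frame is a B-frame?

1. not (Box Dia (p or not r) implies Dia (p or not r)), u
2. Box Dia (p or not r), u   [neg-implies-rule on 1]
3. not Dia (p or not r), u   [neg-implies-rule on 1]
4. Dia (p or not r), u   [Box-rule on 2 via uRu]
5. not (p or not r), u   [neg-Dia-rule on 3 via uRu]
6. not p, u   [neg-or-rule on 5]
7. r, u   [neg-or-rule on 5]
8. p or not r, v   [Dia-rule on 4: fresh world v, uRv]
9. Dia (p or not r), v   [Box-rule on 2 via uRv]
10. not (p or not r), v   [neg-Dia-rule on 3 via uRv]
11. not p, v   [neg-or-rule on 10]
12. r, v   [neg-or-rule on 10]
13. not r, v   [or-rule on 8 (branches; this branch)]
Accessibility: uRu, uRv, vRu, vRv
Branch closes: r and not r both at v.
All branches of the tableau close; one closing branch shown above.

No, unsatisfiable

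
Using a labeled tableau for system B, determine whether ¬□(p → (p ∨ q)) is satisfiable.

1. ¬□(p → (p ∨ q)), u
2. ¬(p → (p ∨ q)), v   [¬□-rule on 1: fresh world v, uRv]
3. p, v   [¬→-rule on 2]
4. ¬(p ∨ q), v   [¬→-rule on 2]
5. ¬p, v   [¬∨-rule on 4]
6. ¬q, v   [¬∨-rule on 4]
Accessibility: uRu, uRv, vRu, vRv
Branch closes: p and ¬p both at v.
(One branch shown.) All branches close.

Unsatisfiable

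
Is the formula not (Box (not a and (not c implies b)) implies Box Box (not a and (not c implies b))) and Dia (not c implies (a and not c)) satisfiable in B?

Yes, satisfiable

1. not (Box (not a and (not c implies b)) implies Box Box (not a and (not c implies b))) and Dia (not c implies (a and not c)), w0
2. not (Box (not a and (not c implies b)) implies Box Box (not a and (not c implies b))), w0
3. Dia (not c implies (a and not c)), w0
4. Box (not a and (not c implies b)), w0
5. not Box Box (not a and (not c implies b)), w0
6. not a and (not c implies b), w0
7. not a, w0
8. not c implies b, w0
9. b, w0
10. not c implies (a and not c), w1
11. not a and (not c implies b), w1
12. not a, w1
13. not c implies b, w1
14. c, w1
15. b, w1
16. not Box (not a and (not c implies b)), w2
17. not a and (not c implies b), w2
18. not a, w2
19. not c implies b, w2
20. b, w2
21. not (not a and (not c implies b)), w3
22. not (not c implies b), w3
23. not c, w3
24. not b, w3
Accessibility: w0Rw0, w0Rw1, w0Rw2, w1Rw0, w1Rw1, w2Rw0, w2Rw2, w2Rw3, w3Rw2, w3Rw3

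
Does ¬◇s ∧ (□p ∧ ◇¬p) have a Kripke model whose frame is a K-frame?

1. ¬◇s ∧ (□p ∧ ◇¬p), 0
2. ¬◇s, 0   [∧-rule on 1]
3. □p ∧ ◇¬p, 0   [∧-rule on 1]
4. □p, 0   [∧-rule on 3]
5. ◇¬p, 0   [∧-rule on 3]
6. ¬p, 1   [◇-rule on 5: fresh world 1, 0R1]
7. ¬s, 1   [¬◇-rule on 2 via 0R1]
8. p, 1   [□-rule on 4 via 0R1]
Accessibility: 0R1
Branch closes: p and ¬p both at 1.
All branches of the tableau close; one closing branch shown above.

Unsatisfiable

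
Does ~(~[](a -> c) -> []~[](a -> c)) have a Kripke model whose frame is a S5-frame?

1. ~(~[](a -> c) -> []~[](a -> c)), u
2. ~[](a -> c), u
3. ~[]~[](a -> c), u
4. ~(a -> c), v
5. a, v
6. ~c, v
7. [](a -> c), w
8. a -> c, u
9. a -> c, v
10. a -> c, w
11. c, u
12. c, v
Accessibility: uRu, uRv, uRw, vRu, vRv, vRw, wRu, wRv, wRw
Branch closes: c and ~c both at v.
(One branch shown.) All branches close.

Unsatisfiable (every branch closes)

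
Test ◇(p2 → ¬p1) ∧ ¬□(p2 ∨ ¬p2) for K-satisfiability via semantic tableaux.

1. ◇(p2 → ¬p1) ∧ ¬□(p2 ∨ ¬p2), w0
2. ◇(p2 → ¬p1), w0   [∧-rule on 1]
3. ¬□(p2 ∨ ¬p2), w0   [∧-rule on 1]
4. p2 → ¬p1, w1   [◇-rule on 2: fresh world w1, w0Rw1]
5. ¬p1, w1   [→-rule on 4 (branches; this branch)]
6. ¬(p2 ∨ ¬p2), w2   [¬□-rule on 3: fresh world w2, w0Rw2]
7. ¬p2, w2   [¬∨-rule on 6]
8. p2, w2   [¬∨-rule on 6]
Accessibility: w0Rw1, w0Rw2
Branch closes: p2 and ¬p2 both at w2.
Every branch closes; the branch above is one of them.

No, unsatisfiable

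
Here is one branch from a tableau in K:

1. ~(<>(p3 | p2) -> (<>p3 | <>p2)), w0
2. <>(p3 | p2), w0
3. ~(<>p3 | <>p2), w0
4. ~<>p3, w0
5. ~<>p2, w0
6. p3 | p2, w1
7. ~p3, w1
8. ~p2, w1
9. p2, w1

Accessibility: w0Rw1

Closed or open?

Yes, closed

Both p2 and ~p2 appear at w1.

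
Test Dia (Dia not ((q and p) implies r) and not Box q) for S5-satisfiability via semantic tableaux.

1. Dia (Dia not ((q and p) implies r) and not Box q), u
2. Dia not ((q and p) implies r) and not Box q, v
3. Dia not ((q and p) implies r), v
4. not Box q, v
5. not ((q and p) implies r), w
6. q and p, w
7. not r, w
8. q, w
9. p, w
10. not q, x
Accessibility: uRu, uRv, uRw, uRx, vRu, vRv, vRw, vRx, wRu, wRv, wRw, wRx, xRu, xRv, xRw, xRx

Satisfiable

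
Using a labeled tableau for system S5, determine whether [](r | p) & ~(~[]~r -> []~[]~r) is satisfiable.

1. [](r | p) & ~(~[]~r -> []~[]~r), u
2. [](r | p), u   [&-rule on 1]
3. ~(~[]~r -> []~[]~r), u   [&-rule on 1]
4. ~[]~r, u   [~->-rule on 3]
5. ~[]~[]~r, u   [~->-rule on 3]
6. r | p, u   [[]-rule on 2 via uRu]
7. p, u   [|-rule on 6 (branches; this branch)]
8. r, v   [~[]-rule on 4: fresh world v, uRv]
9. r | p, v   [[]-rule on 2 via uRv]
10. p, v   [|-rule on 9 (branches; this branch)]
11. []~r, w   [~[]-rule on 5: fresh world w, uRw]
12. r | p, w   [[]-rule on 2 via uRw]
13. ~r, u   [[]-rule on 11 via wRu]
14. ~r, v   [[]-rule on 11 via wRv]
Accessibility: uRu, uRv, uRw, vRu, vRv, vRw, wRu, wRv, wRw
Branch closes: r and ~r both at v.
All branches of the tableau close; one closing branch shown above.

Unsatisfiable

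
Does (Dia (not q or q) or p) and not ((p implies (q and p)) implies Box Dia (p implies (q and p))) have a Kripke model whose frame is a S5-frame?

1. (Dia (not q or q) or p) and not ((p implies (q and p)) implies Box Dia (p implies (q and p))), w0
2. Dia (not q or q) or p, w0
3. not ((p implies (q and p)) implies Box Dia (p implies (q and p))), w0
4. p implies (q and p), w0
5. not Box Dia (p implies (q and p)), w0
6. p, w0
7. q and p, w0
8. q, w0
9. not Dia (p implies (q and p)), w1
10. not (p implies (q and p)), w0
11. not (q and p), w0
12. not (p implies (q and p)), w1
13. p, w1
14. not (q and p), w1
15. not p, w0
Accessibility: w0Rw0, w0Rw1, w1Rw0, w1Rw1
Branch closes: p and not p both at w0.
(One branch shown.) All branches close.

Unsatisfiable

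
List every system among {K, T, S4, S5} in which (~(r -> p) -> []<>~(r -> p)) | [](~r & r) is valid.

S4-tableau for the negation ~((~(r -> p) -> []<>~(r -> p)) | [](~r & r)):
1. ~((~(r -> p) -> []<>~(r -> p)) | [](~r & r)), w0
2. ~(~(r -> p) -> []<>~(r -> p)), w0   [~|-rule on 1]
3. ~[](~r & r), w0   [~|-rule on 1]
4. ~(r -> p), w0   [~->-rule on 2]
5. ~[]<>~(r -> p), w0   [~->-rule on 2]
6. r, w0   [~->-rule on 4]
7. ~p, w0   [~->-rule on 4]
8. ~(~r & r), w1   [~[]-rule on 3: fresh world w1, w0Rw1]
9. ~r, w1   [~&-rule on 8 (branches; this branch)]
10. ~<>~(r -> p), w2   [~[]-rule on 5: fresh world w2, w0Rw2]
11. r -> p, w2   [~<>-rule on 10 via w2Rw2]
12. p, w2   [->-rule on 11 (branches; this branch)]
Accessibility: w0Rw0, w0Rw1, w0Rw2, w1Rw1, w2Rw2
Complete open branch: countermodel on an S4-frame, so not valid in S4, nor in K, T (the same frame is also a K-frame and a T-frame).
S5-tableau for the negation ~((~(r -> p) -> []<>~(r -> p)) | [](~r & r)):
1. ~((~(r -> p) -> []<>~(r -> p)) | [](~r & r)), w0
2. ~(~(r -> p) -> []<>~(r -> p)), w0   [~|-rule on 1]
3. ~[](~r & r), w0   [~|-rule on 1]
4. ~(r -> p), w0   [~->-rule on 2]
5. ~[]<>~(r -> p), w0   [~->-rule on 2]
6. r, w0   [~->-rule on 4]
7. ~p, w0   [~->-rule on 4]
8. ~(~r & r), w1   [~[]-rule on 3: fresh world w1, w0Rw1]
9. ~r, w1   [~&-rule on 8 (branches; this branch)]
10. ~<>~(r -> p), w2   [~[]-rule on 5: fresh world w2, w0Rw2]
11. r -> p, w0   [~<>-rule on 10 via w2Rw0]
12. r -> p, w1   [~<>-rule on 10 via w2Rw1]
13. r -> p, w2   [~<>-rule on 10 via w2Rw2]
14. p, w0   [->-rule on 11 (branches; this branch)]
Accessibility: w0Rw0, w0Rw1, w0Rw2, w1Rw0, w1Rw1, w1Rw2, w2Rw0, w2Rw1, w2Rw2
Branch closes: p and ~p both at w0.
Every branch closes (one shown): valid in S5.

S5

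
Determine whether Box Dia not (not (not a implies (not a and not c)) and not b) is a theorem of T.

Invalid (countermodel exists)

Tableau for the negation not Box Dia not (not (not a implies (not a and not c)) and not b):
1. not Box Dia not (not (not a implies (not a and not c)) and not b), w0
2. not Dia not (not (not a implies (not a and not c)) and not b), w1   [neg-Box-rule on 1: fresh world w1, w0Rw1]
3. not (not a implies (not a and not c)) and not b, w1   [neg-Dia-rule on 2 via w1Rw1]
4. not (not a implies (not a and not c)), w1   [and-rule on 3]
5. not b, w1   [and-rule on 3]
6. not a, w1   [neg-implies-rule on 4]
7. not (not a and not c), w1   [neg-implies-rule on 4]
8. c, w1   [neg-and-rule on 7 (branches; this branch)]
Accessibility: w0Rw0, w0Rw1, w1Rw1
The negation has an open branch (countermodel exists).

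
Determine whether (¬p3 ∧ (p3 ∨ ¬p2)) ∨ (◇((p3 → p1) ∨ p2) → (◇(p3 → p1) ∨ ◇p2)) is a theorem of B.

Valid in B

Tableau for the negation ¬((¬p3 ∧ (p3 ∨ ¬p2)) ∨ (◇((p3 → p1) ∨ p2) → (◇(p3 → p1) ∨ ◇p2))):
1. ¬((¬p3 ∧ (p3 ∨ ¬p2)) ∨ (◇((p3 → p1) ∨ p2) → (◇(p3 → p1) ∨ ◇p2))), u
2. ¬(¬p3 ∧ (p3 ∨ ¬p2)), u
3. ¬(◇((p3 → p1) ∨ p2) → (◇(p3 → p1) ∨ ◇p2)), u
4. ◇((p3 → p1) ∨ p2), u
5. ¬(◇(p3 → p1) ∨ ◇p2), u
6. ¬◇(p3 → p1), u
7. ¬◇p2, u
8. ¬(p3 → p1), u
9. p3, u
10. ¬p1, u
11. ¬p2, u
12. (p3 → p1) ∨ p2, v
13. ¬(p3 → p1), v
14. p3, v
15. ¬p1, v
16. ¬p2, v
17. p3 → p1, v
18. p1, v
Accessibility: uRu, uRv, vRu, vRv
Branch closes: p1 and ¬p1 both at v.
Every branch of the negation's tableau closes; the branch above is one of them.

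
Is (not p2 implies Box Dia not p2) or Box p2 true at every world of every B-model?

Valid

Tableau for the negation not ((not p2 implies Box Dia not p2) or Box p2):
1. not ((not p2 implies Box Dia not p2) or Box p2), w0
2. not (not p2 implies Box Dia not p2), w0
3. not Box p2, w0
4. not p2, w0
5. not Box Dia not p2, w0
6. not p2, w1
7. not Dia not p2, w2
8. p2, w0
Accessibility: w0Rw0, w0Rw1, w0Rw2, w1Rw0, w1Rw1, w2Rw0, w2Rw2
Branch closes: p2 and not p2 both at w0.
Every branch of the negation's tableau closes; the branch above is one of them.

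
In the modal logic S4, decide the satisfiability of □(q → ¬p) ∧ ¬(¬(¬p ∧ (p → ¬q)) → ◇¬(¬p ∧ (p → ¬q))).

1. □(q → ¬p) ∧ ¬(¬(¬p ∧ (p → ¬q)) → ◇¬(¬p ∧ (p → ¬q))), u
2. □(q → ¬p), u   [∧-rule on 1]
3. ¬(¬(¬p ∧ (p → ¬q)) → ◇¬(¬p ∧ (p → ¬q))), u   [∧-rule on 1]
4. ¬(¬p ∧ (p → ¬q)), u   [¬→-rule on 3]
5. ¬◇¬(¬p ∧ (p → ¬q)), u   [¬→-rule on 3]
6. q → ¬p, u   [□-rule on 2 via uRu]
7. ¬p ∧ (p → ¬q), u   [¬◇-rule on 5 via uRu]
8. ¬p, u   [∧-rule on 7]
9. p → ¬q, u   [∧-rule on 7]
10. ¬(p → ¬q), u   [¬∧-rule on 4 (branches; this branch)]
11. p, u   [¬→-rule on 10]
12. q, u   [¬→-rule on 10]
Accessibility: uRu
Branch closes: p and ¬p both at u.
All branches of the tableau close; one closing branch shown above.

No, unsatisfiable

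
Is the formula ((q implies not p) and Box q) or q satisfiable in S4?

Satisfiable

1. ((q implies not p) and Box q) or q, u
2. q, u
Accessibility: uRu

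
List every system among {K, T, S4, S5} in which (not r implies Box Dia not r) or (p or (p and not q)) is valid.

S5

S5-tableau for the negation not ((not r implies Box Dia not r) or (p or (p and not q))):
1. not ((not r implies Box Dia not r) or (p or (p and not q))), u
2. not (not r implies Box Dia not r), u
3. not (p or (p and not q)), u
4. not r, u
5. not Box Dia not r, u
6. not p, u
7. not (p and not q), u
8. q, u
9. not Dia not r, v
10. r, u
Accessibility: uRu, uRv, vRu, vRv
Branch closes: r and not r both at u.
Every branch closes (one shown): valid in S5.
S4-tableau for the negation not ((not r implies Box Dia not r) or (p or (p and not q))):
1. not ((not r implies Box Dia not r) or (p or (p and not q))), u
2. not (not r implies Box Dia not r), u
3. not (p or (p and not q)), u
4. not r, u
5. not Box Dia not r, u
6. not p, u
7. not (p and not q), u
8. q, u
9. not Dia not r, v
10. r, v
Accessibility: uRu, uRv, vRv
Complete open branch: countermodel on an S4-frame, so not valid in S4, nor in K, T (the same frame is also a K-frame and a T-frame).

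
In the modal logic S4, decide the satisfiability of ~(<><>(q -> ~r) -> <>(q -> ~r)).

No, unsatisfiable

1. ~(<><>(q -> ~r) -> <>(q -> ~r)), w0
2. <><>(q -> ~r), w0   [~->-rule on 1]
3. ~<>(q -> ~r), w0   [~->-rule on 1]
4. ~(q -> ~r), w0   [~<>-rule on 3 via w0Rw0]
5. q, w0   [~->-rule on 4]
6. r, w0   [~->-rule on 4]
7. <>(q -> ~r), w1   [<>-rule on 2: fresh world w1, w0Rw1]
8. ~(q -> ~r), w1   [~<>-rule on 3 via w0Rw1]
9. q, w1   [~->-rule on 8]
10. r, w1   [~->-rule on 8]
11. q -> ~r, w2   [<>-rule on 7: fresh world w2, w1Rw2]
12. ~(q -> ~r), w2   [~<>-rule on 3 via w0Rw2]
13. q, w2   [~->-rule on 12]
14. r, w2   [~->-rule on 12]
15. ~r, w2   [->-rule on 11 (branches; this branch)]
Accessibility: w0Rw0, w0Rw1, w0Rw2, w1Rw1, w1Rw2, w2Rw2
Branch closes: r and ~r both at w2.
Every branch closes; the branch above is one of them.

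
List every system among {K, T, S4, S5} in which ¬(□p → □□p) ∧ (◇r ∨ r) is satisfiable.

K, T

T-tableau for the formula:
1. ¬(□p → □□p) ∧ (◇r ∨ r), u
2. ¬(□p → □□p), u   [∧-rule on 1]
3. ◇r ∨ r, u   [∧-rule on 1]
4. □p, u   [¬→-rule on 2]
5. ¬□□p, u   [¬→-rule on 2]
6. p, u   [□-rule on 4 via uRu]
7. r, u   [∨-rule on 3 (branches; this branch)]
8. ¬□p, v   [¬□-rule on 5: fresh world v, uRv]
9. p, v   [□-rule on 4 via uRv]
10. ¬p, w   [¬□-rule on 8: fresh world w, vRw]
Accessibility: uRu, uRv, vRv, vRw, wRw
Complete open branch: satisfiable in T, hence also in K (this T-model is also a K-model).
S4-tableau for the formula:
1. ¬(□p → □□p) ∧ (◇r ∨ r), u
2. ¬(□p → □□p), u   [∧-rule on 1]
3. ◇r ∨ r, u   [∧-rule on 1]
4. □p, u   [¬→-rule on 2]
5. ¬□□p, u   [¬→-rule on 2]
6. p, u   [□-rule on 4 via uRu]
7. ◇r, u   [∨-rule on 3 (branches; this branch)]
8. ¬□p, v   [¬□-rule on 5: fresh world v, uRv]
9. p, v   [□-rule on 4 via uRv]
10. r, w   [◇-rule on 7: fresh world w, uRw]
11. p, w   [□-rule on 4 via uRw]
12. ¬p, x   [¬□-rule on 8: fresh world x, vRx]
13. p, x   [□-rule on 4 via uRx]
Accessibility: uRu, uRv, uRw, uRx, vRv, vRx, wRw, xRx
Branch closes: p and ¬p both at x.
Every branch closes (one shown): unsatisfiable in S4, hence also in S5 (every S5-frame is an S4-frame).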